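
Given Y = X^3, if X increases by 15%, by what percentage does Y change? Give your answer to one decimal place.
52.1%

For Y = X^3:
If X → X(1 + 0.15)
Then Y → Y · (1 + 0.15)^3
     ≈ Y · 1.5209

Percentage change = ((1 + 0.15)^3 − 1) × 100% ≈ 52.1%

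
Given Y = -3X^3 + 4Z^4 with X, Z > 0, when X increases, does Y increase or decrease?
Y decreases

Taking the partial derivative:
∂Y/∂X = -9X^2

∂Y/∂X = -9X^2 < 0 (assuming positive values)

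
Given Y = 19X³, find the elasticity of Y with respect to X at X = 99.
Elasticity = 3

Elasticity = (dY/dX) · (X/Y)

dY/dX = 57·X²
At X = 99: dY/dX = 558657, Y = 18435681

Elasticity = 558657 · (99 / 18435681) = 3

Interpretation: for a small percentage change in X, the percentage change in Y is approximately 3.00 times as large.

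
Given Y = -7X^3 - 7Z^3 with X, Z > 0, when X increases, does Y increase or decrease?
Y decreases

Taking the partial derivative:
∂Y/∂X = -21X^2

∂Y/∂X = -21X^2 < 0 (assuming positive values)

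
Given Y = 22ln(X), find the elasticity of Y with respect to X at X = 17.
Elasticity = 1/ln(17) ≈ 0.3530

Elasticity = (dY/dX) · (X/Y)

dY/dX = 22/X
At X = 17: dY/dX = 22/17, Y = 22·ln(17)

Elasticity = (22/17) · (17 / (22·ln(17))) = 1/ln(17) ≈ 0.3530

Interpretation: for a small percentage change in X, the percentage change in Y is approximately 0.35 times as large.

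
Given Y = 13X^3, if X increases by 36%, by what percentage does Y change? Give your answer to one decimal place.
151.5%

For Y = 13X^3:
If X → X(1 + 0.36)
Then Y → Y · (1 + 0.36)^3
     ≈ Y · 2.5155

Percentage change = ((1 + 0.36)^3 − 1) × 100% ≈ 151.5%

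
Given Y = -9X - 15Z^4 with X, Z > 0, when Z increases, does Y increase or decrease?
Y decreases

Taking the partial derivative:
∂Y/∂Z = -60Z^3

∂Y/∂Z = -60Z^3 < 0 (assuming positive values)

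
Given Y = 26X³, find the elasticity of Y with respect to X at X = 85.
Elasticity = 3

Elasticity = (dY/dX) · (X/Y)

dY/dX = 78·X²
At X = 85: dY/dX = 563550, Y = 15967250

Elasticity = 563550 · (85 / 15967250) = 3

Interpretation: for a small percentage change in X, the percentage change in Y is approximately 3.00 times as large.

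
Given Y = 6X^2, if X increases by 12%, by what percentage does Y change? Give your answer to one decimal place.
25.4%

For Y = 6X^2:
If X → X(1 + 0.12)
Then Y → Y · (1 + 0.12)^2
     = Y · 1.2544

Percentage change = ((1 + 0.12)^2 − 1) × 100% ≈ 25.4%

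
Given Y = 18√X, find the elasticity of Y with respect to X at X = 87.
Elasticity = 1/2

Elasticity = (dY/dX) · (X/Y)

dY/dX = 9/√X
At X = 87: dY/dX = 3·√87/29, Y = 18·√87

Elasticity = (3·√87/29) · (87 / (18·√87)) = 1/2

Interpretation: for a small percentage change in X, the percentage change in Y is approximately 0.50 times as large.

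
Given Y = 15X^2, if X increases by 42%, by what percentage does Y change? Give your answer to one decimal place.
101.6%

For Y = 15X^2:
If X → X(1 + 0.42)
Then Y → Y · (1 + 0.42)^2
     = Y · 2.0164

Percentage change = ((1 + 0.42)^2 − 1) × 100% ≈ 101.6%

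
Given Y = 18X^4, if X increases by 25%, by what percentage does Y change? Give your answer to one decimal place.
144.1%

For Y = 18X^4:
If X → X(1 + 0.25)
Then Y → Y · (1 + 0.25)^4
     ≈ Y · 2.4414

Percentage change = ((1 + 0.25)^4 − 1) × 100% ≈ 144.1%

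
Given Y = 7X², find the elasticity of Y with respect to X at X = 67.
Elasticity = 2

Elasticity = (dY/dX) · (X/Y)

dY/dX = 14·X
At X = 67: dY/dX = 938, Y = 31423

Elasticity = 938 · (67 / 31423) = 2

Interpretation: for a small percentage change in X, the percentage change in Y is approximately 2.00 times as large.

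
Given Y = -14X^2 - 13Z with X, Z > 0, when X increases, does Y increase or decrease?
Y decreases

Taking the partial derivative:
∂Y/∂X = -28X

∂Y/∂X = -28X < 0 (assuming positive values)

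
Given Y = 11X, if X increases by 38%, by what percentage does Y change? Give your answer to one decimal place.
38.0%

For Y = 11X:
If X → X(1 + 0.38)
Then Y → Y · (1 + 0.38)^1
     = Y · 1.3800

Percentage change = ((1 + 0.38)^1 − 1) × 100% = 38.0%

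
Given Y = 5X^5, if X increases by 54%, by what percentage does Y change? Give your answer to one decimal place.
766.2%

For Y = 5X^5:
If X → X(1 + 0.54)
Then Y → Y · (1 + 0.54)^5
     ≈ Y · 8.6617

Percentage change = ((1 + 0.54)^5 − 1) × 100% ≈ 766.2%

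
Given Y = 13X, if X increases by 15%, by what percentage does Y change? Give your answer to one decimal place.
15.0%

For Y = 13X:
If X → X(1 + 0.15)
Then Y → Y · (1 + 0.15)^1
     = Y · 1.1500

Percentage change = ((1 + 0.15)^1 − 1) × 100% = 15.0%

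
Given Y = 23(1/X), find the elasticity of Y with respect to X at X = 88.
Elasticity = -1

Elasticity = (dY/dX) · (X/Y)

dY/dX = -23/X²
At X = 88: dY/dX = -23/7744, Y = 23/88

Elasticity = (-23/7744) · (88 / (23/88)) = -1

Interpretation: for a small percentage change in X, the percentage change in Y is approximately -1.00 times as large.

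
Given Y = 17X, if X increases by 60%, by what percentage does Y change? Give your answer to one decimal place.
60.0%

For Y = 17X:
If X → X(1 + 0.6)
Then Y → Y · (1 + 0.6)^1
     = Y · 1.6000

Percentage change = ((1 + 0.6)^1 − 1) × 100% = 60.0%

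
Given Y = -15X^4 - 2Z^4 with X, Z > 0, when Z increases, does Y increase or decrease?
Y decreases

Taking the partial derivative:
∂Y/∂Z = -8Z^3

∂Y/∂Z = -8Z^3 < 0 (assuming positive values)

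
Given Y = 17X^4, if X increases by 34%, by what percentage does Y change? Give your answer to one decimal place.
222.4%

For Y = 17X^4:
If X → X(1 + 0.34)
Then Y → Y · (1 + 0.34)^4
     ≈ Y · 3.2242

Percentage change = ((1 + 0.34)^4 − 1) × 100% ≈ 222.4%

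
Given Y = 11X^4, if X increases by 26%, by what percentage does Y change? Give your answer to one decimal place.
152.0%

For Y = 11X^4:
If X → X(1 + 0.26)
Then Y → Y · (1 + 0.26)^4
     ≈ Y · 2.5205

Percentage change = ((1 + 0.26)^4 − 1) × 100% ≈ 152.0%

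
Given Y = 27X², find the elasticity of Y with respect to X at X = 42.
Elasticity = 2

Elasticity = (dY/dX) · (X/Y)

dY/dX = 54·X
At X = 42: dY/dX = 2268, Y = 47628

Elasticity = 2268 · (42 / 47628) = 2

Interpretation: for a small percentage change in X, the percentage change in Y is approximately 2.00 times as large.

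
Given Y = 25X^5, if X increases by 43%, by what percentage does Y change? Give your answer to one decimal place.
498.0%

For Y = 25X^5:
If X → X(1 + 0.43)
Then Y → Y · (1 + 0.43)^5
     ≈ Y · 5.9797

Percentage change = ((1 + 0.43)^5 − 1) × 100% ≈ 498.0%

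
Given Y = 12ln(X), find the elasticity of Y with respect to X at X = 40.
Elasticity = 1/ln(40) ≈ 0.2711

Elasticity = (dY/dX) · (X/Y)

dY/dX = 12/X
At X = 40: dY/dX = 3/10, Y = 12·ln(40)

Elasticity = (3/10) · (40 / (12·ln(40))) = 1/ln(40) ≈ 0.2711

Interpretation: for a small percentage change in X, the percentage change in Y is approximately 0.27 times as large.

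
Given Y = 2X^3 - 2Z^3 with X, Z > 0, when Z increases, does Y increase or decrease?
Y decreases

Taking the partial derivative:
∂Y/∂Z = -6Z^2

∂Y/∂Z = -6Z^2 < 0 (assuming positive values)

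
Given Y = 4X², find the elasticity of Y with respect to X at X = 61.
Elasticity = 2

Elasticity = (dY/dX) · (X/Y)

dY/dX = 8·X
At X = 61: dY/dX = 488, Y = 14884

Elasticity = 488 · (61 / 14884) = 2

Interpretation: for a small percentage change in X, the percentage change in Y is approximately 2.00 times as large.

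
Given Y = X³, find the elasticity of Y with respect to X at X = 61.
Elasticity = 3

Elasticity = (dY/dX) · (X/Y)

dY/dX = 3·X²
At X = 61: dY/dX = 11163, Y = 226981

Elasticity = 11163 · (61 / 226981) = 3

Interpretation: for a small percentage change in X, the percentage change in Y is approximately 3.00 times as large.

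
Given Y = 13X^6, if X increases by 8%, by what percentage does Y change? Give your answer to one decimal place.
58.7%

For Y = 13X^6:
If X → X(1 + 0.08)
Then Y → Y · (1 + 0.08)^6
     ≈ Y · 1.5869

Percentage change = ((1 + 0.08)^6 − 1) × 100% ≈ 58.7%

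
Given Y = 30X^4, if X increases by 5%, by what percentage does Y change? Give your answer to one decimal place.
21.6%

For Y = 30X^4:
If X → X(1 + 0.05)
Then Y → Y · (1 + 0.05)^4
     ≈ Y · 1.2155

Percentage change = ((1 + 0.05)^4 − 1) × 100% ≈ 21.6%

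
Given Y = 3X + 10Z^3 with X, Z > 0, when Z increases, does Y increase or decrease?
Y increases

Taking the partial derivative:
∂Y/∂Z = 30Z^2

∂Y/∂Z = 30Z^2 > 0 (assuming positive values)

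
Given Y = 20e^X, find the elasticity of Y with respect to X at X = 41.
Elasticity = 41

Elasticity = (dY/dX) · (X/Y)

dY/dX = 20·e^X
At X = 41: dY/dX = 20·e^41, Y = 20·e^41

Elasticity = (20·e^41) · (41 / (20·e^41)) = 41

Interpretation: for a small percentage change in X, the percentage change in Y is approximately 41.00 times as large.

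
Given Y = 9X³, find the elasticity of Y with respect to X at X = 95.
Elasticity = 3

Elasticity = (dY/dX) · (X/Y)

dY/dX = 27·X²
At X = 95: dY/dX = 243675, Y = 7716375

Elasticity = 243675 · (95 / 7716375) = 3

Interpretation: for a small percentage change in X, the percentage change in Y is approximately 3.00 times as large.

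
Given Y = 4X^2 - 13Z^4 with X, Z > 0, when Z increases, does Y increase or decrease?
Y decreases

Taking the partial derivative:
∂Y/∂Z = -52Z^3

∂Y/∂Z = -52Z^3 < 0 (assuming positive values)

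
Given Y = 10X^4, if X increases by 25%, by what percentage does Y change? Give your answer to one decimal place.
144.1%

For Y = 10X^4:
If X → X(1 + 0.25)
Then Y → Y · (1 + 0.25)^4
     ≈ Y · 2.4414

Percentage change = ((1 + 0.25)^4 − 1) × 100% ≈ 144.1%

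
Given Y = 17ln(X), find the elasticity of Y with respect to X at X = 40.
Elasticity = 1/ln(40) ≈ 0.2711

Elasticity = (dY/dX) · (X/Y)

dY/dX = 17/X
At X = 40: dY/dX = 17/40, Y = 17·ln(40)

Elasticity = (17/40) · (40 / (17·ln(40))) = 1/ln(40) ≈ 0.2711

Interpretation: for a small percentage change in X, the percentage change in Y is approximately 0.27 times as large.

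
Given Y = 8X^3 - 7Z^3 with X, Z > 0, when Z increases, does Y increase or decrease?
Y decreases

Taking the partial derivative:
∂Y/∂Z = -21Z^2

∂Y/∂Z = -21Z^2 < 0 (assuming positive values)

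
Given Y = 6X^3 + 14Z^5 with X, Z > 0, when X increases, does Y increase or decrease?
Y increases

Taking the partial derivative:
∂Y/∂X = 18X^2

∂Y/∂X = 18X^2 > 0 (assuming positive values)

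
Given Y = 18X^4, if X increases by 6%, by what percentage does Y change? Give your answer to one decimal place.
26.2%

For Y = 18X^4:
If X → X(1 + 0.06)
Then Y → Y · (1 + 0.06)^4
     ≈ Y · 1.2625

Percentage change = ((1 + 0.06)^4 − 1) × 100% ≈ 26.2%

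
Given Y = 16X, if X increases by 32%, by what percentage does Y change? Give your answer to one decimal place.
32.0%

For Y = 16X:
If X → X(1 + 0.32)
Then Y → Y · (1 + 0.32)^1
     = Y · 1.3200

Percentage change = ((1 + 0.32)^1 − 1) × 100% = 32.0%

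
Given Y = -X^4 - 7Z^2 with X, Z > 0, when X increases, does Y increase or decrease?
Y decreases

Taking the partial derivative:
∂Y/∂X = -4X^3

∂Y/∂X = -4X^3 < 0 (assuming positive values)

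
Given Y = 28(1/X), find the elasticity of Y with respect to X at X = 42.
Elasticity = -1

Elasticity = (dY/dX) · (X/Y)

dY/dX = -28/X²
At X = 42: dY/dX = -1/63, Y = 2/3

Elasticity = (-1/63) · (42 / (2/3)) = -1

Interpretation: for a small percentage change in X, the percentage change in Y is approximately -1.00 times as large.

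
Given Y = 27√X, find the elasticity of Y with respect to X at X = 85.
Elasticity = 1/2

Elasticity = (dY/dX) · (X/Y)

dY/dX = 27/(2·√X)
At X = 85: dY/dX = 27·√85/170, Y = 27·√85

Elasticity = (27·√85/170) · (85 / (27·√85)) = 1/2

Interpretation: for a small percentage change in X, the percentage change in Y is approximately 0.50 times as large.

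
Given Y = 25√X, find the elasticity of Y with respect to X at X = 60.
Elasticity = 1/2

Elasticity = (dY/dX) · (X/Y)

dY/dX = 25/(2·√X)
At X = 60: dY/dX = 5·√15/12, Y = 50·√15

Elasticity = (5·√15/12) · (60 / (50·√15)) = 1/2

Interpretation: for a small percentage change in X, the percentage change in Y is approximately 0.50 times as large.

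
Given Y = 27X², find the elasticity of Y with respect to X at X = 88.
Elasticity = 2

Elasticity = (dY/dX) · (X/Y)

dY/dX = 54·X
At X = 88: dY/dX = 4752, Y = 209088

Elasticity = 4752 · (88 / 209088) = 2

Interpretation: for a small percentage change in X, the percentage change in Y is approximately 2.00 times as large.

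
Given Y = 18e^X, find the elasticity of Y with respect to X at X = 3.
Elasticity = 3

Elasticity = (dY/dX) · (X/Y)

dY/dX = 18·e^X
At X = 3: dY/dX = 18·e^3, Y = 18·e^3

Elasticity = (18·e^3) · (3 / (18·e^3)) = 3

Interpretation: for a small percentage change in X, the percentage change in Y is approximately 3.00 times as large.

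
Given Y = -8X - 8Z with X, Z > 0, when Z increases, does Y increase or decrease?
Y decreases

Taking the partial derivative:
∂Y/∂Z = -8

∂Y/∂Z = -8 < 0 (assuming positive values)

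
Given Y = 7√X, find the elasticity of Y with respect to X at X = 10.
Elasticity = 1/2

Elasticity = (dY/dX) · (X/Y)

dY/dX = 7/(2·√X)
At X = 10: dY/dX = 7·√10/20, Y = 7·√10

Elasticity = (7·√10/20) · (10 / (7·√10)) = 1/2

Interpretation: for a small percentage change in X, the percentage change in Y is approximately 0.50 times as large.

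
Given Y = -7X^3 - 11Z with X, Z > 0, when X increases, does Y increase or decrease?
Y decreases

Taking the partial derivative:
∂Y/∂X = -21X^2

∂Y/∂X = -21X^2 < 0 (assuming positive values)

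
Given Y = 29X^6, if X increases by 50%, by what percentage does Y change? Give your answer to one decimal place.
1039.1%

For Y = 29X^6:
If X → X(1 + 0.5)
Then Y → Y · (1 + 0.5)^6
     ≈ Y · 11.3906

Percentage change = ((1 + 0.5)^6 − 1) × 100% ≈ 1039.1%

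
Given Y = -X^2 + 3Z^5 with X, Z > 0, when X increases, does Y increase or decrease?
Y decreases

Taking the partial derivative:
∂Y/∂X = -2X

∂Y/∂X = -2X < 0 (assuming positive values)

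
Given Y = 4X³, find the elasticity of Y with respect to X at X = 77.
Elasticity = 3

Elasticity = (dY/dX) · (X/Y)

dY/dX = 12·X²
At X = 77: dY/dX = 71148, Y = 1826132

Elasticity = 71148 · (77 / 1826132) = 3

Interpretation: for a small percentage change in X, the percentage change in Y is approximately 3.00 times as large.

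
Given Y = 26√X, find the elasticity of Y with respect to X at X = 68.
Elasticity = 1/2

Elasticity = (dY/dX) · (X/Y)

dY/dX = 13/√X
At X = 68: dY/dX = 13·√17/34, Y = 52·√17

Elasticity = (13·√17/34) · (68 / (52·√17)) = 1/2

Interpretation: for a small percentage change in X, the percentage change in Y is approximately 0.50 times as large.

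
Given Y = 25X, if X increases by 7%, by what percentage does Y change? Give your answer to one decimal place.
7.0%

For Y = 25X:
If X → X(1 + 0.07)
Then Y → Y · (1 + 0.07)^1
     = Y · 1.0700

Percentage change = ((1 + 0.07)^1 − 1) × 100% = 7.0%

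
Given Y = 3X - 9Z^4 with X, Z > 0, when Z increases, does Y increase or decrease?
Y decreases

Taking the partial derivative:
∂Y/∂Z = -36Z^3

∂Y/∂Z = -36Z^3 < 0 (assuming positive values)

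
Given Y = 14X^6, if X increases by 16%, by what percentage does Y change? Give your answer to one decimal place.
143.6%

For Y = 14X^6:
If X → X(1 + 0.16)
Then Y → Y · (1 + 0.16)^6
     ≈ Y · 2.4364

Percentage change = ((1 + 0.16)^6 − 1) × 100% ≈ 143.6%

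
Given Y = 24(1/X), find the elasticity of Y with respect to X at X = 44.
Elasticity = -1

Elasticity = (dY/dX) · (X/Y)

dY/dX = -24/X²
At X = 44: dY/dX = -3/242, Y = 6/11

Elasticity = (-3/242) · (44 / (6/11)) = -1

Interpretation: for a small percentage change in X, the percentage change in Y is approximately -1.00 times as large.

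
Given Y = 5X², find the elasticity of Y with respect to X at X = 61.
Elasticity = 2

Elasticity = (dY/dX) · (X/Y)

dY/dX = 10·X
At X = 61: dY/dX = 610, Y = 18605

Elasticity = 610 · (61 / 18605) = 2

Interpretation: for a small percentage change in X, the percentage change in Y is approximately 2.00 times as large.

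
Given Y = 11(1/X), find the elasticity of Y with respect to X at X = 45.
Elasticity = -1

Elasticity = (dY/dX) · (X/Y)

dY/dX = -11/X²
At X = 45: dY/dX = -11/2025, Y = 11/45

Elasticity = (-11/2025) · (45 / (11/45)) = -1

Interpretation: for a small percentage change in X, the percentage change in Y is approximately -1.00 times as large.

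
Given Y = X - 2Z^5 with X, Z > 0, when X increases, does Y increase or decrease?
Y increases

Taking the partial derivative:
∂Y/∂X = 1

∂Y/∂X = 1 > 0 (assuming positive values)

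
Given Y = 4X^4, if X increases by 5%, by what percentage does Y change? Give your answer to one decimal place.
21.6%

For Y = 4X^4:
If X → X(1 + 0.05)
Then Y → Y · (1 + 0.05)^4
     ≈ Y · 1.2155

Percentage change = ((1 + 0.05)^4 − 1) × 100% ≈ 21.6%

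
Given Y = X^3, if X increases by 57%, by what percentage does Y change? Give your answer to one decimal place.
287.0%

For Y = X^3:
If X → X(1 + 0.57)
Then Y → Y · (1 + 0.57)^3
     ≈ Y · 3.8699

Percentage change = ((1 + 0.57)^3 − 1) × 100% ≈ 287.0%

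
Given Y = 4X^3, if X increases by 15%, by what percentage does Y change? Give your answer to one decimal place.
52.1%

For Y = 4X^3:
If X → X(1 + 0.15)
Then Y → Y · (1 + 0.15)^3
     ≈ Y · 1.5209

Percentage change = ((1 + 0.15)^3 − 1) × 100% ≈ 52.1%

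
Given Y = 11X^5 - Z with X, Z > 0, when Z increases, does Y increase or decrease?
Y decreases

Taking the partial derivative:
∂Y/∂Z = -1

∂Y/∂Z = -1 < 0 (assuming positive values)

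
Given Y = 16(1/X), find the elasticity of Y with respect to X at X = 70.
Elasticity = -1

Elasticity = (dY/dX) · (X/Y)

dY/dX = -16/X²
At X = 70: dY/dX = -4/1225, Y = 8/35

Elasticity = (-4/1225) · (70 / (8/35)) = -1

Interpretation: for a small percentage change in X, the percentage change in Y is approximately -1.00 times as large.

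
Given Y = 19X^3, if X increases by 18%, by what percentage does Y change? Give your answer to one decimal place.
64.3%

For Y = 19X^3:
If X → X(1 + 0.18)
Then Y → Y · (1 + 0.18)^3
     ≈ Y · 1.6430

Percentage change = ((1 + 0.18)^3 − 1) × 100% ≈ 64.3%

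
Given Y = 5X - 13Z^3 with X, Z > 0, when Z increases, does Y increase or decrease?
Y decreases

Taking the partial derivative:
∂Y/∂Z = -39Z^2

∂Y/∂Z = -39Z^2 < 0 (assuming positive values)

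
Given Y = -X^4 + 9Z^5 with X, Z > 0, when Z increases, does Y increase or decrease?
Y increases

Taking the partial derivative:
∂Y/∂Z = 45Z^4

∂Y/∂Z = 45Z^4 > 0 (assuming positive values)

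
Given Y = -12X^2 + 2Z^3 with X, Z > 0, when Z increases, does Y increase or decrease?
Y increases

Taking the partial derivative:
∂Y/∂Z = 6Z^2

∂Y/∂Z = 6Z^2 > 0 (assuming positive values)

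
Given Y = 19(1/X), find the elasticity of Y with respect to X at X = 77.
Elasticity = -1

Elasticity = (dY/dX) · (X/Y)

dY/dX = -19/X²
At X = 77: dY/dX = -19/5929, Y = 19/77

Elasticity = (-19/5929) · (77 / (19/77)) = -1

Interpretation: for a small percentage change in X, the percentage change in Y is approximately -1.00 times as large.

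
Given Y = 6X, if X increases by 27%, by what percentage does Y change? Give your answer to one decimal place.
27.0%

For Y = 6X:
If X → X(1 + 0.27)
Then Y → Y · (1 + 0.27)^1
     = Y · 1.2700

Percentage change = ((1 + 0.27)^1 − 1) × 100% = 27.0%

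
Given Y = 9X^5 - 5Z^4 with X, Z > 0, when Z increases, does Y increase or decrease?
Y decreases

Taking the partial derivative:
∂Y/∂Z = -20Z^3

∂Y/∂Z = -20Z^3 < 0 (assuming positive values)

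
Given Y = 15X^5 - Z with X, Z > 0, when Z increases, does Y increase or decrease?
Y decreases

Taking the partial derivative:
∂Y/∂Z = -1

∂Y/∂Z = -1 < 0 (assuming positive values)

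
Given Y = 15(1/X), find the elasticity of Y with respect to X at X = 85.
Elasticity = -1

Elasticity = (dY/dX) · (X/Y)

dY/dX = -15/X²
At X = 85: dY/dX = -3/1445, Y = 3/17

Elasticity = (-3/1445) · (85 / (3/17)) = -1

Interpretation: for a small percentage change in X, the percentage change in Y is approximately -1.00 times as large.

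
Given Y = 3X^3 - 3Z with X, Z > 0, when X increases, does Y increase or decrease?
Y increases

Taking the partial derivative:
∂Y/∂X = 9X^2

∂Y/∂X = 9X^2 > 0 (assuming positive values)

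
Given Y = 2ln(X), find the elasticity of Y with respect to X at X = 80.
Elasticity = 1/ln(80) ≈ 0.2282

Elasticity = (dY/dX) · (X/Y)

dY/dX = 2/X
At X = 80: dY/dX = 1/40, Y = 2·ln(80)

Elasticity = (1/40) · (80 / (2·ln(80))) = 1/ln(80) ≈ 0.2282

Interpretation: for a small percentage change in X, the percentage change in Y is approximately 0.23 times as large.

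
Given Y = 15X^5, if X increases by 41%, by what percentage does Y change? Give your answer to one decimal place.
457.3%

For Y = 15X^5:
If X → X(1 + 0.41)
Then Y → Y · (1 + 0.41)^5
     ≈ Y · 5.5731

Percentage change = ((1 + 0.41)^5 − 1) × 100% ≈ 457.3%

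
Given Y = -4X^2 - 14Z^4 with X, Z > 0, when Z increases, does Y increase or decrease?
Y decreases

Taking the partial derivative:
∂Y/∂Z = -56Z^3

∂Y/∂Z = -56Z^3 < 0 (assuming positive values)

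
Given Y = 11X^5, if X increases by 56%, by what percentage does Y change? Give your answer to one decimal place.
823.9%

For Y = 11X^5:
If X → X(1 + 0.56)
Then Y → Y · (1 + 0.56)^5
     ≈ Y · 9.2390

Percentage change = ((1 + 0.56)^5 − 1) × 100% ≈ 823.9%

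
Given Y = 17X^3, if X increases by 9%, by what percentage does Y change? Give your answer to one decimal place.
29.5%

For Y = 17X^3:
If X → X(1 + 0.09)
Then Y → Y · (1 + 0.09)^3
     ≈ Y · 1.2950

Percentage change = ((1 + 0.09)^3 − 1) × 100% ≈ 29.5%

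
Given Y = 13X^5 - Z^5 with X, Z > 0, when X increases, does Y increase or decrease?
Y increases

Taking the partial derivative:
∂Y/∂X = 65X^4

∂Y/∂X = 65X^4 > 0 (assuming positive values)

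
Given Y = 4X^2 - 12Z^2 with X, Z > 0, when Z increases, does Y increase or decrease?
Y decreases

Taking the partial derivative:
∂Y/∂Z = -24Z

∂Y/∂Z = -24Z < 0 (assuming positive values)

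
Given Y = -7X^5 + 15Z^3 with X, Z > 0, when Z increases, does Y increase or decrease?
Y increases

Taking the partial derivative:
∂Y/∂Z = 45Z^2

∂Y/∂Z = 45Z^2 > 0 (assuming positive values)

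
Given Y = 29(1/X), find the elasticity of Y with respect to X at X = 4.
Elasticity = -1

Elasticity = (dY/dX) · (X/Y)

dY/dX = -29/X²
At X = 4: dY/dX = -29/16, Y = 29/4

Elasticity = (-29/16) · (4 / (29/4)) = -1

Interpretation: for a small percentage change in X, the percentage change in Y is approximately -1.00 times as large.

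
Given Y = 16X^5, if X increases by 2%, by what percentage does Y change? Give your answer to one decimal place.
10.4%

For Y = 16X^5:
If X → X(1 + 0.02)
Then Y → Y · (1 + 0.02)^5
     ≈ Y · 1.1041

Percentage change = ((1 + 0.02)^5 − 1) × 100% ≈ 10.4%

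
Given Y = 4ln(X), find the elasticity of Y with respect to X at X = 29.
Elasticity = 1/ln(29) ≈ 0.2970

Elasticity = (dY/dX) · (X/Y)

dY/dX = 4/X
At X = 29: dY/dX = 4/29, Y = 4·ln(29)

Elasticity = (4/29) · (29 / (4·ln(29))) = 1/ln(29) ≈ 0.2970

Interpretation: for a small percentage change in X, the percentage change in Y is approximately 0.30 times as large.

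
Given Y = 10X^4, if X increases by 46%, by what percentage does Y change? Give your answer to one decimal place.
354.4%

For Y = 10X^4:
If X → X(1 + 0.46)
Then Y → Y · (1 + 0.46)^4
     ≈ Y · 4.5437

Percentage change = ((1 + 0.46)^4 − 1) × 100% ≈ 354.4%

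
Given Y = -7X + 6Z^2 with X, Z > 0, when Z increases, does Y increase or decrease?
Y increases

Taking the partial derivative:
∂Y/∂Z = 12Z

∂Y/∂Z = 12Z > 0 (assuming positive values)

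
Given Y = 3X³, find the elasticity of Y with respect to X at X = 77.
Elasticity = 3

Elasticity = (dY/dX) · (X/Y)

dY/dX = 9·X²
At X = 77: dY/dX = 53361, Y = 1369599

Elasticity = 53361 · (77 / 1369599) = 3

Interpretation: for a small percentage change in X, the percentage change in Y is approximately 3.00 times as large.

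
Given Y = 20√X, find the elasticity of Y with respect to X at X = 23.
Elasticity = 1/2

Elasticity = (dY/dX) · (X/Y)

dY/dX = 10/√X
At X = 23: dY/dX = 10·√23/23, Y = 20·√23

Elasticity = (10·√23/23) · (23 / (20·√23)) = 1/2

Interpretation: for a small percentage change in X, the percentage change in Y is approximately 0.50 times as large.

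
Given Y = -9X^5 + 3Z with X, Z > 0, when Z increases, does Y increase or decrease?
Y increases

Taking the partial derivative:
∂Y/∂Z = 3

∂Y/∂Z = 3 > 0 (assuming positive values)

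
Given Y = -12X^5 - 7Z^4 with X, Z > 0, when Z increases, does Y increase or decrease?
Y decreases

Taking the partial derivative:
∂Y/∂Z = -28Z^3

∂Y/∂Z = -28Z^3 < 0 (assuming positive values)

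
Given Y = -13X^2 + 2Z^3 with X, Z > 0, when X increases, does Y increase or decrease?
Y decreases

Taking the partial derivative:
∂Y/∂X = -26X

∂Y/∂X = -26X < 0 (assuming positive values)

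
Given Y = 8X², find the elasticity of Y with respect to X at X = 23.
Elasticity = 2

Elasticity = (dY/dX) · (X/Y)

dY/dX = 16·X
At X = 23: dY/dX = 368, Y = 4232

Elasticity = 368 · (23 / 4232) = 2

Interpretation: for a small percentage change in X, the percentage change in Y is approximately 2.00 times as large.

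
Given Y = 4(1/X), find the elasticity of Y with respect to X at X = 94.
Elasticity = -1

Elasticity = (dY/dX) · (X/Y)

dY/dX = -4/X²
At X = 94: dY/dX = -1/2209, Y = 2/47

Elasticity = (-1/2209) · (94 / (2/47)) = -1

Interpretation: for a small percentage change in X, the percentage change in Y is approximately -1.00 times as large.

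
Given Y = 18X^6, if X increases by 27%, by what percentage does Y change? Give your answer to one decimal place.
319.6%

For Y = 18X^6:
If X → X(1 + 0.27)
Then Y → Y · (1 + 0.27)^6
     ≈ Y · 4.1959

Percentage change = ((1 + 0.27)^6 − 1) × 100% ≈ 319.6%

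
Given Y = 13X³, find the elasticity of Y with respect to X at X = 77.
Elasticity = 3

Elasticity = (dY/dX) · (X/Y)

dY/dX = 39·X²
At X = 77: dY/dX = 231231, Y = 5934929

Elasticity = 231231 · (77 / 5934929) = 3

Interpretation: for a small percentage change in X, the percentage change in Y is approximately 3.00 times as large.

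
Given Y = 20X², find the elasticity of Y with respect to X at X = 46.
Elasticity = 2

Elasticity = (dY/dX) · (X/Y)

dY/dX = 40·X
At X = 46: dY/dX = 1840, Y = 42320

Elasticity = 1840 · (46 / 42320) = 2

Interpretation: for a small percentage change in X, the percentage change in Y is approximately 2.00 times as large.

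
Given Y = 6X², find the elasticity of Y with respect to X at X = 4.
Elasticity = 2

Elasticity = (dY/dX) · (X/Y)

dY/dX = 12·X
At X = 4: dY/dX = 48, Y = 96

Elasticity = 48 · (4 / 96) = 2

Interpretation: for a small percentage change in X, the percentage change in Y is approximately 2.00 times as large.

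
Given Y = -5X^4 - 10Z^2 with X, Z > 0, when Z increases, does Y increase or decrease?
Y decreases

Taking the partial derivative:
∂Y/∂Z = -20Z

∂Y/∂Z = -20Z < 0 (assuming positive values)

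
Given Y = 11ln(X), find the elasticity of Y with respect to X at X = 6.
Elasticity = 1/ln(6) ≈ 0.5581

Elasticity = (dY/dX) · (X/Y)

dY/dX = 11/X
At X = 6: dY/dX = 11/6, Y = 11·ln(6)

Elasticity = (11/6) · (6 / (11·ln(6))) = 1/ln(6) ≈ 0.5581

Interpretation: for a small percentage change in X, the percentage change in Y is approximately 0.56 times as large.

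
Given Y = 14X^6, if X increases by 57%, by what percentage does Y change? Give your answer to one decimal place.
1397.6%

For Y = 14X^6:
If X → X(1 + 0.57)
Then Y → Y · (1 + 0.57)^6
     ≈ Y · 14.9761

Percentage change = ((1 + 0.57)^6 − 1) × 100% ≈ 1397.6%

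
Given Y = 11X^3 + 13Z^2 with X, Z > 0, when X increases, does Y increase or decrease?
Y increases

Taking the partial derivative:
∂Y/∂X = 33X^2

∂Y/∂X = 33X^2 > 0 (assuming positive values)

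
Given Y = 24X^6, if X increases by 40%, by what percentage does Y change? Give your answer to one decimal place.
653.0%

For Y = 24X^6:
If X → X(1 + 0.4)
Then Y → Y · (1 + 0.4)^6
     ≈ Y · 7.5295

Percentage change = ((1 + 0.4)^6 − 1) × 100% ≈ 653.0%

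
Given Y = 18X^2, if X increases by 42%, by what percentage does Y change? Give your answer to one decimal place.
101.6%

For Y = 18X^2:
If X → X(1 + 0.42)
Then Y → Y · (1 + 0.42)^2
     = Y · 2.0164

Percentage change = ((1 + 0.42)^2 − 1) × 100% ≈ 101.6%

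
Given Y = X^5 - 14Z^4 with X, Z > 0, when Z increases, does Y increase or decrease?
Y decreases

Taking the partial derivative:
∂Y/∂Z = -56Z^3

∂Y/∂Z = -56Z^3 < 0 (assuming positive values)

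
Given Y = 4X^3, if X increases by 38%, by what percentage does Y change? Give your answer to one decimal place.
162.8%

For Y = 4X^3:
If X → X(1 + 0.38)
Then Y → Y · (1 + 0.38)^3
     ≈ Y · 2.6281

Percentage change = ((1 + 0.38)^3 − 1) × 100% ≈ 162.8%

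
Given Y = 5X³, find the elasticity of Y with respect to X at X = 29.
Elasticity = 3

Elasticity = (dY/dX) · (X/Y)

dY/dX = 15·X²
At X = 29: dY/dX = 12615, Y = 121945

Elasticity = 12615 · (29 / 121945) = 3

Interpretation: for a small percentage change in X, the percentage change in Y is approximately 3.00 times as large.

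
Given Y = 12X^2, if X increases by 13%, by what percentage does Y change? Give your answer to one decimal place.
27.7%

For Y = 12X^2:
If X → X(1 + 0.13)
Then Y → Y · (1 + 0.13)^2
     = Y · 1.2769

Percentage change = ((1 + 0.13)^2 − 1) × 100% ≈ 27.7%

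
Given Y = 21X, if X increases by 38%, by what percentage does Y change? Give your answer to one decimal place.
38.0%

For Y = 21X:
If X → X(1 + 0.38)
Then Y → Y · (1 + 0.38)^1
     = Y · 1.3800

Percentage change = ((1 + 0.38)^1 − 1) × 100% = 38.0%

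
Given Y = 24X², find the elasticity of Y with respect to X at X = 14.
Elasticity = 2

Elasticity = (dY/dX) · (X/Y)

dY/dX = 48·X
At X = 14: dY/dX = 672, Y = 4704

Elasticity = 672 · (14 / 4704) = 2

Interpretation: for a small percentage change in X, the percentage change in Y is approximately 2.00 times as large.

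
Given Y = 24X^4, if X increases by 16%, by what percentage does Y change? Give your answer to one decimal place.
81.1%

For Y = 24X^4:
If X → X(1 + 0.16)
Then Y → Y · (1 + 0.16)^4
     ≈ Y · 1.8106

Percentage change = ((1 + 0.16)^4 − 1) × 100% ≈ 81.1%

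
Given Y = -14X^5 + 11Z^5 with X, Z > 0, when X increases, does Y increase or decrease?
Y decreases

Taking the partial derivative:
∂Y/∂X = -70X^4

∂Y/∂X = -70X^4 < 0 (assuming positive values)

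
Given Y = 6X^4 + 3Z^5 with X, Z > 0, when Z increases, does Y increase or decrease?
Y increases

Taking the partial derivative:
∂Y/∂Z = 15Z^4

∂Y/∂Z = 15Z^4 > 0 (assuming positive values)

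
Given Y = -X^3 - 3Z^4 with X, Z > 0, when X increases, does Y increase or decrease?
Y decreases

Taking the partial derivative:
∂Y/∂X = -3X^2

∂Y/∂X = -3X^2 < 0 (assuming positive values)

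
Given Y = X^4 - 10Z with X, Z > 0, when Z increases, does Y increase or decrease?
Y decreases

Taking the partial derivative:
∂Y/∂Z = -10

∂Y/∂Z = -10 < 0 (assuming positive values)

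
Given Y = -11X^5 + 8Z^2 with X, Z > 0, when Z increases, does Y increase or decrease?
Y increases

Taking the partial derivative:
∂Y/∂Z = 16Z

∂Y/∂Z = 16Z > 0 (assuming positive values)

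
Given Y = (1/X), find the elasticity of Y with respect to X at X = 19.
Elasticity = -1

Elasticity = (dY/dX) · (X/Y)

dY/dX = -1/X²
At X = 19: dY/dX = -1/361, Y = 1/19

Elasticity = (-1/361) · (19 / (1/19)) = -1

Interpretation: for a small percentage change in X, the percentage change in Y is approximately -1.00 times as large.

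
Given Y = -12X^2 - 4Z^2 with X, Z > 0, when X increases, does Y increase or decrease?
Y decreases

Taking the partial derivative:
∂Y/∂X = -24X

∂Y/∂X = -24X < 0 (assuming positive values)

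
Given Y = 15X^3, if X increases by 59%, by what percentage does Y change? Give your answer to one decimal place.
302.0%

For Y = 15X^3:
If X → X(1 + 0.59)
Then Y → Y · (1 + 0.59)^3
     ≈ Y · 4.0197

Percentage change = ((1 + 0.59)^3 − 1) × 100% ≈ 302.0%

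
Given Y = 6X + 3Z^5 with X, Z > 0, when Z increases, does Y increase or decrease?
Y increases

Taking the partial derivative:
∂Y/∂Z = 15Z^4

∂Y/∂Z = 15Z^4 > 0 (assuming positive values)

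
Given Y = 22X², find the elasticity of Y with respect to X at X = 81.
Elasticity = 2

Elasticity = (dY/dX) · (X/Y)

dY/dX = 44·X
At X = 81: dY/dX = 3564, Y = 144342

Elasticity = 3564 · (81 / 144342) = 2

Interpretation: for a small percentage change in X, the percentage change in Y is approximately 2.00 times as large.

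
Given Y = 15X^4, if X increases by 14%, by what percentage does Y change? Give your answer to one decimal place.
68.9%

For Y = 15X^4:
If X → X(1 + 0.14)
Then Y → Y · (1 + 0.14)^4
     ≈ Y · 1.6890

Percentage change = ((1 + 0.14)^4 − 1) × 100% ≈ 68.9%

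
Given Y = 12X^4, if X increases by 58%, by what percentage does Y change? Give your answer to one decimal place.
523.2%

For Y = 12X^4:
If X → X(1 + 0.58)
Then Y → Y · (1 + 0.58)^4
     ≈ Y · 6.2320

Percentage change = ((1 + 0.58)^4 − 1) × 100% ≈ 523.2%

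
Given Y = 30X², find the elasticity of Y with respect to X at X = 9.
Elasticity = 2

Elasticity = (dY/dX) · (X/Y)

dY/dX = 60·X
At X = 9: dY/dX = 540, Y = 2430

Elasticity = 540 · (9 / 2430) = 2

Interpretation: for a small percentage change in X, the percentage change in Y is approximately 2.00 times as large.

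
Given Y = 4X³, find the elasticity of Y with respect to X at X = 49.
Elasticity = 3

Elasticity = (dY/dX) · (X/Y)

dY/dX = 12·X²
At X = 49: dY/dX = 28812, Y = 470596

Elasticity = 28812 · (49 / 470596) = 3

Interpretation: for a small percentage change in X, the percentage change in Y is approximately 3.00 times as large.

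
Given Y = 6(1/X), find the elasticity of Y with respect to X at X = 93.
Elasticity = -1

Elasticity = (dY/dX) · (X/Y)

dY/dX = -6/X²
At X = 93: dY/dX = -2/2883, Y = 2/31

Elasticity = (-2/2883) · (93 / (2/31)) = -1

Interpretation: for a small percentage change in X, the percentage change in Y is approximately -1.00 times as large.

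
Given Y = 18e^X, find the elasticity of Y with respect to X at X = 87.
Elasticity = 87

Elasticity = (dY/dX) · (X/Y)

dY/dX = 18·e^X
At X = 87: dY/dX = 18·e^87, Y = 18·e^87

Elasticity = (18·e^87) · (87 / (18·e^87)) = 87

Interpretation: for a small percentage change in X, the percentage change in Y is approximately 87.00 times as large.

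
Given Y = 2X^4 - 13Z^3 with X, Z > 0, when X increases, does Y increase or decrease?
Y increases

Taking the partial derivative:
∂Y/∂X = 8X^3

∂Y/∂X = 8X^3 > 0 (assuming positive values)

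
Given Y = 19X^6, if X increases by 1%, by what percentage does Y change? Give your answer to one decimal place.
6.2%

For Y = 19X^6:
If X → X(1 + 0.01)
Then Y → Y · (1 + 0.01)^6
     ≈ Y · 1.0615

Percentage change = ((1 + 0.01)^6 − 1) × 100% ≈ 6.2%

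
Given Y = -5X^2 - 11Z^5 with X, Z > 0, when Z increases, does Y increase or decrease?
Y decreases

Taking the partial derivative:
∂Y/∂Z = -55Z^4

∂Y/∂Z = -55Z^4 < 0 (assuming positive values)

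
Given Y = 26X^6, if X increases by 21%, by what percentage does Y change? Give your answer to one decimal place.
213.8%

For Y = 26X^6:
If X → X(1 + 0.21)
Then Y → Y · (1 + 0.21)^6
     ≈ Y · 3.1384

Percentage change = ((1 + 0.21)^6 − 1) × 100% ≈ 213.8%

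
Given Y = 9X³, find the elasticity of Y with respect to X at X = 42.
Elasticity = 3

Elasticity = (dY/dX) · (X/Y)

dY/dX = 27·X²
At X = 42: dY/dX = 47628, Y = 666792

Elasticity = 47628 · (42 / 666792) = 3

Interpretation: for a small percentage change in X, the percentage change in Y is approximately 3.00 times as large.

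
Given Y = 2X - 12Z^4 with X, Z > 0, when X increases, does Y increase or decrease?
Y increases

Taking the partial derivative:
∂Y/∂X = 2

∂Y/∂X = 2 > 0 (assuming positive values)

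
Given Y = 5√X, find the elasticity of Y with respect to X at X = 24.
Elasticity = 1/2

Elasticity = (dY/dX) · (X/Y)

dY/dX = 5/(2·√X)
At X = 24: dY/dX = 5·√6/24, Y = 10·√6

Elasticity = (5·√6/24) · (24 / (10·√6)) = 1/2

Interpretation: for a small percentage change in X, the percentage change in Y is approximately 0.50 times as large.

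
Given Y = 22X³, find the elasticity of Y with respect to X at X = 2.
Elasticity = 3

Elasticity = (dY/dX) · (X/Y)

dY/dX = 66·X²
At X = 2: dY/dX = 264, Y = 176

Elasticity = 264 · (2 / 176) = 3

Interpretation: for a small percentage change in X, the percentage change in Y is approximately 3.00 times as large.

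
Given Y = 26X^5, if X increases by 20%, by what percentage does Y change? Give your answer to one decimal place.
148.8%

For Y = 26X^5:
If X → X(1 + 0.2)
Then Y → Y · (1 + 0.2)^5
     ≈ Y · 2.4883

Percentage change = ((1 + 0.2)^5 − 1) × 100% ≈ 148.8%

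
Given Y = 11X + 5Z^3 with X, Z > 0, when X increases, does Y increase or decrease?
Y increases

Taking the partial derivative:
∂Y/∂X = 11

∂Y/∂X = 11 > 0 (assuming positive values)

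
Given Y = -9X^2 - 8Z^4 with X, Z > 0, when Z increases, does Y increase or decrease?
Y decreases

Taking the partial derivative:
∂Y/∂Z = -32Z^3

∂Y/∂Z = -32Z^3 < 0 (assuming positive values)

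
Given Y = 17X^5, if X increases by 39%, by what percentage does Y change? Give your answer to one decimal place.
418.9%

For Y = 17X^5:
If X → X(1 + 0.39)
Then Y → Y · (1 + 0.39)^5
     ≈ Y · 5.1889

Percentage change = ((1 + 0.39)^5 − 1) × 100% ≈ 418.9%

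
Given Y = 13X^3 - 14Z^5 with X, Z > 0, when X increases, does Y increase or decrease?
Y increases

Taking the partial derivative:
∂Y/∂X = 39X^2

∂Y/∂X = 39X^2 > 0 (assuming positive values)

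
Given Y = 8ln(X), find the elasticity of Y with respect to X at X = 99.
Elasticity = 1/ln(99) ≈ 0.2176

Elasticity = (dY/dX) · (X/Y)

dY/dX = 8/X
At X = 99: dY/dX = 8/99, Y = 8·ln(99)

Elasticity = (8/99) · (99 / (8·ln(99))) = 1/ln(99) ≈ 0.2176

Interpretation: for a small percentage change in X, the percentage change in Y is approximately 0.22 times as large.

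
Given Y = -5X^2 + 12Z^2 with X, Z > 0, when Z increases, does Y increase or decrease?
Y increases

Taking the partial derivative:
∂Y/∂Z = 24Z

∂Y/∂Z = 24Z > 0 (assuming positive values)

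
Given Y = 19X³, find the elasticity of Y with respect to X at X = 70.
Elasticity = 3

Elasticity = (dY/dX) · (X/Y)

dY/dX = 57·X²
At X = 70: dY/dX = 279300, Y = 6517000

Elasticity = 279300 · (70 / 6517000) = 3

Interpretation: for a small percentage change in X, the percentage change in Y is approximately 3.00 times as large.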